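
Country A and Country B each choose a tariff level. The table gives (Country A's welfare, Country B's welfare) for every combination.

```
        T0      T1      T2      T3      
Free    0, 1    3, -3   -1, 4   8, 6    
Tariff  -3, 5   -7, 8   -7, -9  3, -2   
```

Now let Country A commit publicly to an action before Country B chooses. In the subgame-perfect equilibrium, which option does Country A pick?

Free

Solve by backward induction (Country A leads).
- Free: BR = T3, leader payoff 8.
- Tariff: BR = T1, leader payoff -7.
Among 8, -7, the best is 8 at Free. Subgame-perfect outcome: (Free, T3) with payoffs (8, 6).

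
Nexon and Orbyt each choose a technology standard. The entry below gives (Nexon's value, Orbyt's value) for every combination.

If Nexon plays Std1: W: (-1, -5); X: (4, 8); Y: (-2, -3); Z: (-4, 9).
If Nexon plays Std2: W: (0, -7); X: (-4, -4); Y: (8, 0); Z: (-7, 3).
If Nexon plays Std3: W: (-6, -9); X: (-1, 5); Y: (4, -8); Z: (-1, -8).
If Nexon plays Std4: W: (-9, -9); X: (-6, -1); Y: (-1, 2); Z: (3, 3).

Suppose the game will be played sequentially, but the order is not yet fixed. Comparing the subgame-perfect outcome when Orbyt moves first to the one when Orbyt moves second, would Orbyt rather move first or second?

If Nexon leads: Orbyt's best replies are Std1→Z, Std2→Z, Std3→X, Std4→Z; Nexon's induced payoffs -4, -7, -1, 3; outcome (Std4, Z), payoffs (3, 3).
If Orbyt leads: Nexon's best replies are W→Std2, X→Std1, Y→Std2, Z→Std4; Orbyt's induced payoffs -7, 8, 0, 3; outcome (Std1, X), payoffs (4, 8).
Orbyt gets 8 moving first and 3 moving second, so Orbyt prefers to move first.

first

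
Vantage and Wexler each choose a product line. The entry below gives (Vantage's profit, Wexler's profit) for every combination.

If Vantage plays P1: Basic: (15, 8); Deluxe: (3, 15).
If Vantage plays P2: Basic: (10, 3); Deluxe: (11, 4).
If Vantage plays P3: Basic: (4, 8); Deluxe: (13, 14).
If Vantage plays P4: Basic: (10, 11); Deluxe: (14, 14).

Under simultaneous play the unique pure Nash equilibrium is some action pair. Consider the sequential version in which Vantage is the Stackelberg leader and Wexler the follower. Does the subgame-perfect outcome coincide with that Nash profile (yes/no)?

Solve by backward induction (Vantage leads).
- P1 → Wexler plays Deluxe (best of 8, 15); Vantage gets 3.
- P2 → Wexler plays Deluxe (best of 3, 4); Vantage gets 11.
- P3 → Wexler plays Deluxe (best of 8, 14); Vantage gets 13.
- P4 → Wexler plays Deluxe (best of 11, 14); Vantage gets 14.
Vantage's induced payoffs are 3, 11, 13, 14, so Vantage commits to P4. Subgame-perfect outcome: (P4, Deluxe) with payoffs (14, 14).
For the simultaneous game, intersect best replies.
Vantage's best replies: Basic→P1; Deluxe→P4.
Wexler's best replies: P1→Deluxe; P2→Deluxe; P3→Deluxe; P4→Deluxe.
The unique mutual best reply is (P4, Deluxe), giving (14, 14).
Sequential outcome (P4, Deluxe) coincides with the Nash profile (P4, Deluxe).

yes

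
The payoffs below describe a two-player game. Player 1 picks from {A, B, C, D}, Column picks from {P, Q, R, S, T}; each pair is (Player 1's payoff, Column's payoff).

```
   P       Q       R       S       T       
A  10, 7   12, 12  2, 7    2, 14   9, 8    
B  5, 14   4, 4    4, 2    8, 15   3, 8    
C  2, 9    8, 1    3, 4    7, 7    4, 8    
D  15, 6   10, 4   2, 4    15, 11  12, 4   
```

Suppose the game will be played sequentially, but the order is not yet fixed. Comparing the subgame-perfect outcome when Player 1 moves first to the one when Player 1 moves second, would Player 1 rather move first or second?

If Player 1 leads: Column's best replies are A→S, B→S, C→P, D→S; Player 1's induced payoffs 2, 8, 2, 15; outcome (D, S), payoffs (15, 11).
If Column leads: Player 1's best replies are P→D, Q→A, R→B, S→D, T→D; Column's induced payoffs 6, 12, 2, 11, 4; outcome (A, Q), payoffs (12, 12).
Player 1 gets 15 moving first and 12 moving second, so Player 1 prefers to move first.

first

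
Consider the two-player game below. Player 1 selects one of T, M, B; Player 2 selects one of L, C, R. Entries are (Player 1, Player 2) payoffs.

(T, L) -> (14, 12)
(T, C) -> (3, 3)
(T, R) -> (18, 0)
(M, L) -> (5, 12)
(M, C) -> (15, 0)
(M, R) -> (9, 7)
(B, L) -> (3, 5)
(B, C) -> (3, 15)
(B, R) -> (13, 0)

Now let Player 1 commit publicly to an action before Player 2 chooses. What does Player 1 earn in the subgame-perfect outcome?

14

Backward induction with Player 1 moving first.
- T: BR = L, leader payoff 14.
- M: BR = L, leader payoff 5.
- B: BR = C, leader payoff 3.
Among 14, 5, 3, the best is 14 at T. Subgame-perfect outcome: (T, L) with payoffs (14, 12).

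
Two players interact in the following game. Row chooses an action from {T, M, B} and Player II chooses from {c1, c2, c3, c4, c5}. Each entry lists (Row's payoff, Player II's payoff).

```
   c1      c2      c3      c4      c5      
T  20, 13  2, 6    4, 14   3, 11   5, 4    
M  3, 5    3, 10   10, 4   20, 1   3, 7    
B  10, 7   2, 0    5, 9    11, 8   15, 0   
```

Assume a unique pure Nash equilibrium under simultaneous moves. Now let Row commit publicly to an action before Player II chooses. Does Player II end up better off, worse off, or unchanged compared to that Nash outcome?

Solve by backward induction (Row leads).
- T: Player II compares 13, 6, 14, 11, 4 and picks c3; Row would get 4.
- M: Player II compares 5, 10, 4, 1, 7 and picks c2; Row would get 3.
- B: Player II compares 7, 0, 9, 8, 0 and picks c3; Row would get 5.
Among 4, 3, 5, the best is 5 at B. Subgame-perfect outcome: (B, c3) with payoffs (5, 9).
For the simultaneous game, intersect best replies.
Row's best replies: c1→T; c2→M; c3→M; c4→M; c5→B.
Player II's best replies: T→c3; M→c2; B→c3.
Only (M, c2) has each player best-responding; Nash payoffs (3, 10).
Player II earns 9 sequentially versus 10 at the Nash outcome: worse off.

worse off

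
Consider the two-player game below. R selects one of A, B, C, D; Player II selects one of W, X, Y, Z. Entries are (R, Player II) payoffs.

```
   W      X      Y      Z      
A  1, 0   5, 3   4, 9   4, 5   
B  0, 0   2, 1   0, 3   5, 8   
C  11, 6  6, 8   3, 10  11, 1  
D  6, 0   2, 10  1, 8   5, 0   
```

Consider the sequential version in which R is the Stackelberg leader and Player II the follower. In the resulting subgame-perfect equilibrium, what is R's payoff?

5

Solve by backward induction (R leads).
- A: BR = Y, leader payoff 4.
- B: BR = Z, leader payoff 5.
- C: BR = Y, leader payoff 3.
- D: BR = X, leader payoff 2.
R's induced payoffs are 4, 5, 3, 2, so R commits to B. Subgame-perfect outcome: (B, Z) with payoffs (5, 8).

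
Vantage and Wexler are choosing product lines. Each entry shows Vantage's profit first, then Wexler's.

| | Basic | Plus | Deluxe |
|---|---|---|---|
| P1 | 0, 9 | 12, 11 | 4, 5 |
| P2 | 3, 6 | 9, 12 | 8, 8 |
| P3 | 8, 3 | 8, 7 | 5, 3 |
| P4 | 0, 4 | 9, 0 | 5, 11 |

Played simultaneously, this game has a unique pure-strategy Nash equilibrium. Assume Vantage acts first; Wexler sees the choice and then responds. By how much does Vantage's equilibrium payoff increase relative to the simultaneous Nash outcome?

0

Solve by backward induction (Vantage leads).
- P1: BR = Plus, leader payoff 12.
- P2: BR = Plus, leader payoff 9.
- P3: BR = Plus, leader payoff 8.
- P4: BR = Deluxe, leader payoff 5.
Maximizing over 12, 9, 8, 5, Vantage chooses P1. Subgame-perfect outcome: (P1, Plus) with payoffs (12, 11).
Now find the simultaneous Nash equilibrium.
Vantage's best replies: Basic→P3; Plus→P1; Deluxe→P2.
Wexler's best replies: P1→Plus; P2→Plus; P3→Plus; P4→Deluxe.
Only (P1, Plus) has each player best-responding; Nash payoffs (12, 11).
Vantage's commitment gain: 12 − 12 = 0.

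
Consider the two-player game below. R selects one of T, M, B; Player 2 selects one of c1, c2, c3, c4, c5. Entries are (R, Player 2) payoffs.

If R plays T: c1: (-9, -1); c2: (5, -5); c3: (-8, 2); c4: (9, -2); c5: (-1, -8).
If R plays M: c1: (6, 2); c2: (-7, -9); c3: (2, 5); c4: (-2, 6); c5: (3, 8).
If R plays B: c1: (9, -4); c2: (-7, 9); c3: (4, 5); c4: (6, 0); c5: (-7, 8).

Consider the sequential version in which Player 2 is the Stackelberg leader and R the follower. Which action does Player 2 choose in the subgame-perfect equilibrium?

R best-responds to each possible Player 2 move:
- c1: BR = B, leader payoff -4.
- c2: BR = T, leader payoff -5.
- c3: BR = B, leader payoff 5.
- c4: BR = T, leader payoff -2.
- c5: BR = M, leader payoff 8.
Player 2's induced payoffs are -4, -5, 5, -2, 8, so Player 2 commits to c5. Subgame-perfect outcome: (M, c5) with payoffs (3, 8).

c5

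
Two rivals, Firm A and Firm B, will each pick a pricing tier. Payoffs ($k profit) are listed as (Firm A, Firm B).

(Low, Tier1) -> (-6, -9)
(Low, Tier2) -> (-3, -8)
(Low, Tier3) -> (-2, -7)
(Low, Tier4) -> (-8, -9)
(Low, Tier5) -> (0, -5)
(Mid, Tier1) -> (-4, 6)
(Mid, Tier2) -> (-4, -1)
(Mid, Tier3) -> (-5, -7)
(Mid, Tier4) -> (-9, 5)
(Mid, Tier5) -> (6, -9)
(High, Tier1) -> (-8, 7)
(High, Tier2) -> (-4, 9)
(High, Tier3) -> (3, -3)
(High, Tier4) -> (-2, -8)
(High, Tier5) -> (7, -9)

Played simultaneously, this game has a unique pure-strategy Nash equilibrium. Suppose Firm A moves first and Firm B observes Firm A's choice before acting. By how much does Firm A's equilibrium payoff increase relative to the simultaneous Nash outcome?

Work backward from Firm B's decision.
- Low → Firm B plays Tier5 (best of -9, -8, -7, -9, -5); Firm A gets 0.
- Mid → Firm B plays Tier1 (best of 6, -1, -7, 5, -9); Firm A gets -4.
- High → Firm B plays Tier2 (best of 7, 9, -3, -8, -9); Firm A gets -4.
Firm A's induced payoffs are 0, -4, -4, so Firm A commits to Low. Subgame-perfect outcome: (Low, Tier5) with payoffs (0, -5).
Now find the simultaneous Nash equilibrium.
Firm A's best replies: Tier1→Mid; Tier2→Low; Tier3→High; Tier4→High; Tier5→High.
Firm B's best replies: Low→Tier5; Mid→Tier1; High→Tier2.
The unique mutual best reply is (Mid, Tier1), giving (-4, 6).
Firm A's commitment gain: 0 − -4 = 4.

4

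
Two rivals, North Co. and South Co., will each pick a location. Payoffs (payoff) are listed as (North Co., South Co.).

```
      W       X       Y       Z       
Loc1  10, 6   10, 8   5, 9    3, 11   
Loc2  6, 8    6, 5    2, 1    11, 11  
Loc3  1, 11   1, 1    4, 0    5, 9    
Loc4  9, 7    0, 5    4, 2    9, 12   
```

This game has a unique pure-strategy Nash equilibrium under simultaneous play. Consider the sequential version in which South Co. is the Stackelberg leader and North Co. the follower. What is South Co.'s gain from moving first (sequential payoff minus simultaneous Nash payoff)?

North Co. best-responds to each possible South Co. move:
- W: North Co. compares 10, 6, 1, 9 and picks Loc1; South Co. would get 6.
- X: North Co. compares 10, 6, 1, 0 and picks Loc1; South Co. would get 8.
- Y: North Co. compares 5, 2, 4, 4 and picks Loc1; South Co. would get 9.
- Z: North Co. compares 3, 11, 5, 9 and picks Loc2; South Co. would get 11.
South Co.'s induced payoffs are 6, 8, 9, 11, so South Co. commits to Z. Subgame-perfect outcome: (Loc2, Z) with payoffs (11, 11).
Under simultaneous play:
North Co.'s best replies: W→Loc1; X→Loc1; Y→Loc1; Z→Loc2.
South Co.'s best replies: Loc1→Z; Loc2→Z; Loc3→W; Loc4→Z.
The unique mutual best reply is (Loc2, Z), giving (11, 11).
South Co.'s commitment gain: 11 − 11 = 0.

0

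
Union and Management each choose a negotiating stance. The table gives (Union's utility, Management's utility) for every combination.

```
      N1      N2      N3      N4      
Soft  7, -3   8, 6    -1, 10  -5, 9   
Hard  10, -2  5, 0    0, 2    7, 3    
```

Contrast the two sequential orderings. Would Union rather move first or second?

If Union leads: Management's best replies are Soft→N3, Hard→N4; Union's induced payoffs -1, 7; outcome (Hard, N4), payoffs (7, 3).
If Management leads: Union's best replies are N1→Hard, N2→Soft, N3→Hard, N4→Hard; Management's induced payoffs -2, 6, 2, 3; outcome (Soft, N2), payoffs (8, 6).
Union gets 7 moving first and 8 moving second, so Union prefers to move second.

second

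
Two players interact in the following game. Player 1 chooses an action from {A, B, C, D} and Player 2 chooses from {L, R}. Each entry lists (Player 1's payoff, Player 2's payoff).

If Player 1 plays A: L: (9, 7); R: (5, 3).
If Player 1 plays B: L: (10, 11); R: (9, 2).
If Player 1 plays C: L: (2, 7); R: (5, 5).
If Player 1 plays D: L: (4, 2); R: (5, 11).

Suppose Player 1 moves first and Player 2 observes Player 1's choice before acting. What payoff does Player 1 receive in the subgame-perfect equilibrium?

10

Solve by backward induction (Player 1 leads).
- A: BR = L, leader payoff 9.
- B: BR = L, leader payoff 10.
- C: BR = L, leader payoff 2.
- D: BR = R, leader payoff 5.
Among 9, 10, 2, 5, the best is 10 at B. Subgame-perfect outcome: (B, L) with payoffs (10, 11).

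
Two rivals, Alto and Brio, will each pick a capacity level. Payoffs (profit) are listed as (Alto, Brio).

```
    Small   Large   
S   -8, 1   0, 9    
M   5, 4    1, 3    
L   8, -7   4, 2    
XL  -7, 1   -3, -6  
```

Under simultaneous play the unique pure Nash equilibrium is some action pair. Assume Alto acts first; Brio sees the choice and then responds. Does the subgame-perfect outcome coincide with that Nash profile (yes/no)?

Backward induction with Alto moving first.
- S: Brio compares 1, 9 and picks Large; Alto would get 0.
- M: Brio compares 4, 3 and picks Small; Alto would get 5.
- L: Brio compares -7, 2 and picks Large; Alto would get 4.
- XL: Brio compares 1, -6 and picks Small; Alto would get -7.
Among 0, 5, 4, -7, the best is 5 at M. Subgame-perfect outcome: (M, Small) with payoffs (5, 4).
Under simultaneous play:
Alto's best replies: Small→L; Large→L.
Brio's best replies: S→Large; M→Small; L→Large; XL→Small.
The unique mutual best reply is (L, Large), giving (4, 2).
Sequential outcome (M, Small) differs from the Nash profile (L, Large).

no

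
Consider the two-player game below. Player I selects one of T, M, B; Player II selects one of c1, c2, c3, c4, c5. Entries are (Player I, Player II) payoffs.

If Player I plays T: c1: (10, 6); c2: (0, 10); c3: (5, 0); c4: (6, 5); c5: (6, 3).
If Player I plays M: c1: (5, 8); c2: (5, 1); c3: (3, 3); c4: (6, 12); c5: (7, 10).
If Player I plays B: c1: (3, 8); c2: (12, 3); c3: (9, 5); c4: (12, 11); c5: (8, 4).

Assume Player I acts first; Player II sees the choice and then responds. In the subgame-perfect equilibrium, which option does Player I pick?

Solve by backward induction (Player I leads).
- T: Player II compares 6, 10, 0, 5, 3 and picks c2; Player I would get 0.
- M: Player II compares 8, 1, 3, 12, 10 and picks c4; Player I would get 6.
- B: Player II compares 8, 3, 5, 11, 4 and picks c4; Player I would get 12.
Player I's induced payoffs are 0, 6, 12, so Player I commits to B. Subgame-perfect outcome: (B, c4) with payoffs (12, 11).

B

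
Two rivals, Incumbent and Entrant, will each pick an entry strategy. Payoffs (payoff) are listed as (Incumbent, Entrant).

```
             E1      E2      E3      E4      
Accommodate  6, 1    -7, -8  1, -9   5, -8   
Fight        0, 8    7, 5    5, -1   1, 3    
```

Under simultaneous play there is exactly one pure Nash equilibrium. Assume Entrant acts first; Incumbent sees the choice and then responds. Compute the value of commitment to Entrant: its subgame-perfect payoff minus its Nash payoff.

4

Backward induction with Entrant moving first.
- E1: BR = Accommodate, leader payoff 1.
- E2: BR = Fight, leader payoff 5.
- E3: BR = Fight, leader payoff -1.
- E4: BR = Accommodate, leader payoff -8.
Maximizing over 1, 5, -1, -8, Entrant chooses E2. Subgame-perfect outcome: (Fight, E2) with payoffs (7, 5).
For the simultaneous game, intersect best replies.
Incumbent's best replies: E1→Accommodate; E2→Fight; E3→Fight; E4→Accommodate.
Entrant's best replies: Accommodate→E1; Fight→E1.
The unique mutual best reply is (Accommodate, E1), giving (6, 1).
Entrant's commitment gain: 5 − 1 = 4.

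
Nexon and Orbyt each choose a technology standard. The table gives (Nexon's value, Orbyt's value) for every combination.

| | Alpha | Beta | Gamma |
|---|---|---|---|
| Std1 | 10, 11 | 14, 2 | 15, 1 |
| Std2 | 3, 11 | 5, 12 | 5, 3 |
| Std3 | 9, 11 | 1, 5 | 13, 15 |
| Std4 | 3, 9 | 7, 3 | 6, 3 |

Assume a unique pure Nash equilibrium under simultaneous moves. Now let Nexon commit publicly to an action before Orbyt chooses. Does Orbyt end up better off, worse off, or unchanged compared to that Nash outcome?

Work backward from Orbyt's decision.
- Std1: Orbyt compares 11, 2, 1 and picks Alpha; Nexon would get 10.
- Std2: Orbyt compares 11, 12, 3 and picks Beta; Nexon would get 5.
- Std3: Orbyt compares 11, 5, 15 and picks Gamma; Nexon would get 13.
- Std4: Orbyt compares 9, 3, 3 and picks Alpha; Nexon would get 3.
Nexon's induced payoffs are 10, 5, 13, 3, so Nexon commits to Std3. Subgame-perfect outcome: (Std3, Gamma) with payoffs (13, 15).
For the simultaneous game, intersect best replies.
Nexon's best replies: Alpha→Std1; Beta→Std1; Gamma→Std1.
Orbyt's best replies: Std1→Alpha; Std2→Beta; Std3→Gamma; Std4→Alpha.
The unique mutual best reply is (Std1, Alpha), giving (10, 11).
Orbyt earns 15 sequentially versus 11 at the Nash outcome: better off.

better off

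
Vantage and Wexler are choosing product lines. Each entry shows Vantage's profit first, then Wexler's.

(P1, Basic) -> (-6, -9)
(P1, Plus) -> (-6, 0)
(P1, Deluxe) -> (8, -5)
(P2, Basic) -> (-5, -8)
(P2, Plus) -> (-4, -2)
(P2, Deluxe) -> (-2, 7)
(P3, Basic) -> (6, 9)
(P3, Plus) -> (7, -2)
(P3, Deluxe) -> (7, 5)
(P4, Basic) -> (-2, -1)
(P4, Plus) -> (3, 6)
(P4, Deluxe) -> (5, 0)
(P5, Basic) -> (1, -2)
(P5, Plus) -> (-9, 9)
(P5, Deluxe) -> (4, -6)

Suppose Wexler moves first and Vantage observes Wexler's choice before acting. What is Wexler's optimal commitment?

Basic

Work backward from Vantage's decision.
- Basic: BR = P3, leader payoff 9.
- Plus: BR = P3, leader payoff -2.
- Deluxe: BR = P1, leader payoff -5.
Wexler's induced payoffs are 9, -2, -5, so Wexler commits to Basic. Subgame-perfect outcome: (P3, Basic) with payoffs (6, 9).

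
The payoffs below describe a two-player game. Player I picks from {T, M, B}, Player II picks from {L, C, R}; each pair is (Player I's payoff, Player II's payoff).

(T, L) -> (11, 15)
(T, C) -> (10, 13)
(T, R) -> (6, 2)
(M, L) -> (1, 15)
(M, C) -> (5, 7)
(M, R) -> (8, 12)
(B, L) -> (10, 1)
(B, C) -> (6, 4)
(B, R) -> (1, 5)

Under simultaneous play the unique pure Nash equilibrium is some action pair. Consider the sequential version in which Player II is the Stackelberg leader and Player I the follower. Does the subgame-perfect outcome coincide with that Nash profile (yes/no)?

yes

Backward induction with Player II moving first.
- L: Player I compares 11, 1, 10 and picks T; Player II would get 15.
- C: Player I compares 10, 5, 6 and picks T; Player II would get 13.
- R: Player I compares 6, 8, 1 and picks M; Player II would get 12.
Player II's induced payoffs are 15, 13, 12, so Player II commits to L. Subgame-perfect outcome: (T, L) with payoffs (11, 15).
Under simultaneous play:
Player I's best replies: L→T; C→T; R→M.
Player II's best replies: T→L; M→L; B→R.
The unique mutual best reply is (T, L), giving (11, 15).
Sequential outcome (T, L) coincides with the Nash profile (T, L).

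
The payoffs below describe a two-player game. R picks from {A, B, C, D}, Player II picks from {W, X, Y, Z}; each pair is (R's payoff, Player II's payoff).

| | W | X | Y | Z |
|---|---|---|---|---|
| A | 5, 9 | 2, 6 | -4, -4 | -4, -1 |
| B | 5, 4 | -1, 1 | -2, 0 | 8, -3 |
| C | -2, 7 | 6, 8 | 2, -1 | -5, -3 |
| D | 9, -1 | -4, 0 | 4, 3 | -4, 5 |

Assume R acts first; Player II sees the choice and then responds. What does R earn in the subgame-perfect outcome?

Player II best-responds to each possible R move:
- A → Player II plays W (best of 9, 6, -4, -1); R gets 5.
- B → Player II plays W (best of 4, 1, 0, -3); R gets 5.
- C → Player II plays X (best of 7, 8, -1, -3); R gets 6.
- D → Player II plays Z (best of -1, 0, 3, 5); R gets -4.
R's induced payoffs are 5, 5, 6, -4, so R commits to C. Subgame-perfect outcome: (C, X) with payoffs (6, 8).

6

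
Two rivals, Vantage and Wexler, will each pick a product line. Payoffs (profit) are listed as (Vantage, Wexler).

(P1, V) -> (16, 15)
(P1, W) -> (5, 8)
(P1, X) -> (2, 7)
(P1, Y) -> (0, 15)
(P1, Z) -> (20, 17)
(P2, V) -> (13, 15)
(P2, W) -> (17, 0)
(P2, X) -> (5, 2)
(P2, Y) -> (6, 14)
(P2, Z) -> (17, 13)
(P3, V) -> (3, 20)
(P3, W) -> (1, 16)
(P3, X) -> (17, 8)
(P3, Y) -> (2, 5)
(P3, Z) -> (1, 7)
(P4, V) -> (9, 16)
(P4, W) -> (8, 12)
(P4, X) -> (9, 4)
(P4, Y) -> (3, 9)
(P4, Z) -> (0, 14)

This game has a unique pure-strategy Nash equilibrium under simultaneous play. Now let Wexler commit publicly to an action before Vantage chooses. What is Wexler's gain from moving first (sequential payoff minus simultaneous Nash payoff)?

Solve by backward induction (Wexler leads).
- V: BR = P1, leader payoff 15.
- W: BR = P2, leader payoff 0.
- X: BR = P3, leader payoff 8.
- Y: BR = P2, leader payoff 14.
- Z: BR = P1, leader payoff 17.
Among 15, 0, 8, 14, 17, the best is 17 at Z. Subgame-perfect outcome: (P1, Z) with payoffs (20, 17).
Under simultaneous play:
Vantage's best replies: V→P1; W→P2; X→P3; Y→P2; Z→P1.
Wexler's best replies: P1→Z; P2→V; P3→V; P4→V.
Only (P1, Z) has each player best-responding; Nash payoffs (20, 17).
Wexler's commitment gain: 17 − 17 = 0.

0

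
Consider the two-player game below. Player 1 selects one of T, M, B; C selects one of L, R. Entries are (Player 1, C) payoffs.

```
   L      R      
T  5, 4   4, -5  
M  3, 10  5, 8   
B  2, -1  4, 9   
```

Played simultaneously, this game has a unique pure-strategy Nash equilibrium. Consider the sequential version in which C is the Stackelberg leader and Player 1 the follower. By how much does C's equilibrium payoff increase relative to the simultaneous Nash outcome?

Player 1 best-responds to each possible C move:
- L: Player 1 compares 5, 3, 2 and picks T; C would get 4.
- R: Player 1 compares 4, 5, 4 and picks M; C would get 8.
Among 4, 8, the best is 8 at R. Subgame-perfect outcome: (M, R) with payoffs (5, 8).
Now find the simultaneous Nash equilibrium.
Player 1's best replies: L→T; R→M.
C's best replies: T→L; M→L; B→R.
Only (T, L) has each player best-responding; Nash payoffs (5, 4).
C's commitment gain: 8 − 4 = 4.

4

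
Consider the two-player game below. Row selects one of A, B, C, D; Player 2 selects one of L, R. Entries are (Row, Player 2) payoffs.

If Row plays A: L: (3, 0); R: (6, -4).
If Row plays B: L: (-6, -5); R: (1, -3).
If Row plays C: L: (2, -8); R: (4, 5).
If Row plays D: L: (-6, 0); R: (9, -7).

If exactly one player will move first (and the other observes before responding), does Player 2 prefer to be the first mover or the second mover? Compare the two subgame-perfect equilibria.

second

If Row leads: Player 2's best replies are A→L, B→R, C→R, D→L; Row's induced payoffs 3, 1, 4, -6; outcome (C, R), payoffs (4, 5).
If Player 2 leads: Row's best replies are L→A, R→D; Player 2's induced payoffs 0, -7; outcome (A, L), payoffs (3, 0).
Player 2 gets 0 moving first and 5 moving second, so Player 2 prefers to move second.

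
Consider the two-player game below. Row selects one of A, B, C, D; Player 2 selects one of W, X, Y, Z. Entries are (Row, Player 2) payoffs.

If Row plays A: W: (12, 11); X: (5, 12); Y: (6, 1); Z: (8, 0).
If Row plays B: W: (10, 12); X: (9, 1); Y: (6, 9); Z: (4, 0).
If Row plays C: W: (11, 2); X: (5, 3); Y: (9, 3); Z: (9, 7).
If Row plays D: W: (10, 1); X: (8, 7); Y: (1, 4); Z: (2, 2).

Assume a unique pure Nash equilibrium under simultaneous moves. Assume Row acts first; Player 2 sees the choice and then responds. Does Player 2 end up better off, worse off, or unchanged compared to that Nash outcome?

Backward induction with Row moving first.
- A → Player 2 plays X (best of 11, 12, 1, 0); Row gets 5.
- B → Player 2 plays W (best of 12, 1, 9, 0); Row gets 10.
- C → Player 2 plays Z (best of 2, 3, 3, 7); Row gets 9.
- D → Player 2 plays X (best of 1, 7, 4, 2); Row gets 8.
Row's induced payoffs are 5, 10, 9, 8, so Row commits to B. Subgame-perfect outcome: (B, W) with payoffs (10, 12).
Now find the simultaneous Nash equilibrium.
Row's best replies: W→A; X→B; Y→C; Z→C.
Player 2's best replies: A→X; B→W; C→Z; D→X.
Only (C, Z) has each player best-responding; Nash payoffs (9, 7).
Player 2 earns 12 sequentially versus 7 at the Nash outcome: better off.

better off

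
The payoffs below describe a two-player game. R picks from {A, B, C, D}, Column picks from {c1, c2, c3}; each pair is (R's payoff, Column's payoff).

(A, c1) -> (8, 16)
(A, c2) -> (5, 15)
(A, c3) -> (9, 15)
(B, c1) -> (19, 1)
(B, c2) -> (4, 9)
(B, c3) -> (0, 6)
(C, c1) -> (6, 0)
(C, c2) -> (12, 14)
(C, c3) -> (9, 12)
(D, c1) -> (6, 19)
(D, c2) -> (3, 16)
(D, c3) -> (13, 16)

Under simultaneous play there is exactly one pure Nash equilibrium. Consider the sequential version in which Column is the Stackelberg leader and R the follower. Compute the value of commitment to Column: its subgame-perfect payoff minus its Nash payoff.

2

Work backward from R's decision.
- c1 → R plays B (best of 8, 19, 6, 6); Column gets 1.
- c2 → R plays C (best of 5, 4, 12, 3); Column gets 14.
- c3 → R plays D (best of 9, 0, 9, 13); Column gets 16.
Maximizing over 1, 14, 16, Column chooses c3. Subgame-perfect outcome: (D, c3) with payoffs (13, 16).
For the simultaneous game, intersect best replies.
R's best replies: c1→B; c2→C; c3→D.
Column's best replies: A→c1; B→c2; C→c2; D→c1.
Only (C, c2) has each player best-responding; Nash payoffs (12, 14).
Column's commitment gain: 16 − 14 = 2.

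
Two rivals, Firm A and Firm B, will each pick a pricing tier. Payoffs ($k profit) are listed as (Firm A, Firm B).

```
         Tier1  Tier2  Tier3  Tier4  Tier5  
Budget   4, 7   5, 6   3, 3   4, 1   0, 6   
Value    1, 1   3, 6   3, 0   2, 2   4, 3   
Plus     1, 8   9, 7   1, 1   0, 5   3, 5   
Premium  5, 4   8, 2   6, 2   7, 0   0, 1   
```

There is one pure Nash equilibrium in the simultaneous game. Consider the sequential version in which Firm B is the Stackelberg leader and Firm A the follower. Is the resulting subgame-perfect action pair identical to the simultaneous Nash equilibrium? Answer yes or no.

no

Solve by backward induction (Firm B leads).
- Tier1 → Firm A plays Premium (best of 4, 1, 1, 5); Firm B gets 4.
- Tier2 → Firm A plays Plus (best of 5, 3, 9, 8); Firm B gets 7.
- Tier3 → Firm A plays Premium (best of 3, 3, 1, 6); Firm B gets 2.
- Tier4 → Firm A plays Premium (best of 4, 2, 0, 7); Firm B gets 0.
- Tier5 → Firm A plays Value (best of 0, 4, 3, 0); Firm B gets 3.
Among 4, 7, 2, 0, 3, the best is 7 at Tier2. Subgame-perfect outcome: (Plus, Tier2) with payoffs (9, 7).
Now find the simultaneous Nash equilibrium.
Firm A's best replies: Tier1→Premium; Tier2→Plus; Tier3→Premium; Tier4→Premium; Tier5→Value.
Firm B's best replies: Budget→Tier1; Value→Tier2; Plus→Tier1; Premium→Tier1.
The unique mutual best reply is (Premium, Tier1), giving (5, 4).
Sequential outcome (Plus, Tier2) differs from the Nash profile (Premium, Tier1).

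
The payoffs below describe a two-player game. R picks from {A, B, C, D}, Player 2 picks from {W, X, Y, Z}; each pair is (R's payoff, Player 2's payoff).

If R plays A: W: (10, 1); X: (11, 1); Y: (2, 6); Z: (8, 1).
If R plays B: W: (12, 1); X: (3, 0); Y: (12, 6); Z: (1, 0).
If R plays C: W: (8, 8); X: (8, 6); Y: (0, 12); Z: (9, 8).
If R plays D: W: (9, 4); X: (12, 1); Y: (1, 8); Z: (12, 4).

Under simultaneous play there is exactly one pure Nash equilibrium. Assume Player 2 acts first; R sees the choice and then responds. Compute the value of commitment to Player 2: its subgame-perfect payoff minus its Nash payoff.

Work backward from R's decision.
- W → R plays B (best of 10, 12, 8, 9); Player 2 gets 1.
- X → R plays D (best of 11, 3, 8, 12); Player 2 gets 1.
- Y → R plays B (best of 2, 12, 0, 1); Player 2 gets 6.
- Z → R plays D (best of 8, 1, 9, 12); Player 2 gets 4.
Among 1, 1, 6, 4, the best is 6 at Y. Subgame-perfect outcome: (B, Y) with payoffs (12, 6).
For the simultaneous game, intersect best replies.
R's best replies: W→B; X→D; Y→B; Z→D.
Player 2's best replies: A→Y; B→Y; C→Y; D→Y.
Only (B, Y) has each player best-responding; Nash payoffs (12, 6).
Player 2's commitment gain: 6 − 6 = 0.

0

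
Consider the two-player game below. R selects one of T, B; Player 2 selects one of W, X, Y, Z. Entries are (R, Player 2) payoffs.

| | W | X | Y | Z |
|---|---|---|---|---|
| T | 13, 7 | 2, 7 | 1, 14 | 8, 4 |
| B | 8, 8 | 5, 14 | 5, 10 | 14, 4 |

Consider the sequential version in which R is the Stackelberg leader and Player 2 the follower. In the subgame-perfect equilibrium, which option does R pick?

Player 2 best-responds to each possible R move:
- T → Player 2 plays Y (best of 7, 7, 14, 4); R gets 1.
- B → Player 2 plays X (best of 8, 14, 10, 4); R gets 5.
Among 1, 5, the best is 5 at B. Subgame-perfect outcome: (B, X) with payoffs (5, 14).

B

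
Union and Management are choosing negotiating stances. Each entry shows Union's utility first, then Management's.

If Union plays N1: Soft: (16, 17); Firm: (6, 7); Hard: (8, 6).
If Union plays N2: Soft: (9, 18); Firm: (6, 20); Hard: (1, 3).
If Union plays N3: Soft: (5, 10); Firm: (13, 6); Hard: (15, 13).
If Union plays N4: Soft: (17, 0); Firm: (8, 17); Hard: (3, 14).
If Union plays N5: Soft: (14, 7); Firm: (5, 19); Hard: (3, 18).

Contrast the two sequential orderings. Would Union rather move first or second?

first

If Union leads: Management's best replies are N1→Soft, N2→Firm, N3→Hard, N4→Firm, N5→Firm; Union's induced payoffs 16, 6, 15, 8, 5; outcome (N1, Soft), payoffs (16, 17).
If Management leads: Union's best replies are Soft→N4, Firm→N3, Hard→N3; Management's induced payoffs 0, 6, 13; outcome (N3, Hard), payoffs (15, 13).
Union gets 16 moving first and 15 moving second, so Union prefers to move first.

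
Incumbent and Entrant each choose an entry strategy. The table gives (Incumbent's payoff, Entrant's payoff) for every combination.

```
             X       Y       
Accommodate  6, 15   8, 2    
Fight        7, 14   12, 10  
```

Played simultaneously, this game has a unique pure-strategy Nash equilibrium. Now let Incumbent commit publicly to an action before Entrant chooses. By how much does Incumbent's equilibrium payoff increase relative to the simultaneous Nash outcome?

Backward induction with Incumbent moving first.
- Accommodate: Entrant compares 15, 2 and picks X; Incumbent would get 6.
- Fight: Entrant compares 14, 10 and picks X; Incumbent would get 7.
Among 6, 7, the best is 7 at Fight. Subgame-perfect outcome: (Fight, X) with payoffs (7, 14).
Under simultaneous play:
Incumbent's best replies: X→Fight; Y→Fight.
Entrant's best replies: Accommodate→X; Fight→X.
Only (Fight, X) has each player best-responding; Nash payoffs (7, 14).
Incumbent's commitment gain: 7 − 7 = 0.

0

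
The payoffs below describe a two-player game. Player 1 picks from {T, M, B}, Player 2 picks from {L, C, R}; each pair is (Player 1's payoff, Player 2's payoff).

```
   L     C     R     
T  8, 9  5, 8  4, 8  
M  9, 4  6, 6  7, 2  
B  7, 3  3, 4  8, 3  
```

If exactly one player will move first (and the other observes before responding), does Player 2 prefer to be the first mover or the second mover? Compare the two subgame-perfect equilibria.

second

If Player 1 leads: Player 2's best replies are T→L, M→C, B→C; Player 1's induced payoffs 8, 6, 3; outcome (T, L), payoffs (8, 9).
If Player 2 leads: Player 1's best replies are L→M, C→M, R→B; Player 2's induced payoffs 4, 6, 3; outcome (M, C), payoffs (6, 6).
Player 2 gets 6 moving first and 9 moving second, so Player 2 prefers to move second.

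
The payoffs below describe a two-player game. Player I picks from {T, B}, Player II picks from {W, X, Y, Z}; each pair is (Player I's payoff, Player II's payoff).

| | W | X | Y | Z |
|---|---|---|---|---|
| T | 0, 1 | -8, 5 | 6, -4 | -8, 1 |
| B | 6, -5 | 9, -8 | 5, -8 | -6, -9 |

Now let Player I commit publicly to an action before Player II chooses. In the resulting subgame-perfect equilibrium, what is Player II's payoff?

-5

Solve by backward induction (Player I leads).
- T: Player II compares 1, 5, -4, 1 and picks X; Player I would get -8.
- B: Player II compares -5, -8, -8, -9 and picks W; Player I would get 6.
Among -8, 6, the best is 6 at B. Subgame-perfect outcome: (B, W) with payoffs (6, -5).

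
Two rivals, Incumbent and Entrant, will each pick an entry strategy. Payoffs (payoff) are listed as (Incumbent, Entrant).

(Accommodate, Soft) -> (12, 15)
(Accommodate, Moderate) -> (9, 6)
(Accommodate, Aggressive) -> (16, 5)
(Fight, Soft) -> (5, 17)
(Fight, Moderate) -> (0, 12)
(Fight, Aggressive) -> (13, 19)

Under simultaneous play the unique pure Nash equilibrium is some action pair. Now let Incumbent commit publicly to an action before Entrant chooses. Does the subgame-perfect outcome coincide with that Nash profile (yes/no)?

Backward induction with Incumbent moving first.
- Accommodate: Entrant compares 15, 6, 5 and picks Soft; Incumbent would get 12.
- Fight: Entrant compares 17, 12, 19 and picks Aggressive; Incumbent would get 13.
Among 12, 13, the best is 13 at Fight. Subgame-perfect outcome: (Fight, Aggressive) with payoffs (13, 19).
Under simultaneous play:
Incumbent's best replies: Soft→Accommodate; Moderate→Accommodate; Aggressive→Accommodate.
Entrant's best replies: Accommodate→Soft; Fight→Aggressive.
Only (Accommodate, Soft) has each player best-responding; Nash payoffs (12, 15).
Sequential outcome (Fight, Aggressive) differs from the Nash profile (Accommodate, Soft).

no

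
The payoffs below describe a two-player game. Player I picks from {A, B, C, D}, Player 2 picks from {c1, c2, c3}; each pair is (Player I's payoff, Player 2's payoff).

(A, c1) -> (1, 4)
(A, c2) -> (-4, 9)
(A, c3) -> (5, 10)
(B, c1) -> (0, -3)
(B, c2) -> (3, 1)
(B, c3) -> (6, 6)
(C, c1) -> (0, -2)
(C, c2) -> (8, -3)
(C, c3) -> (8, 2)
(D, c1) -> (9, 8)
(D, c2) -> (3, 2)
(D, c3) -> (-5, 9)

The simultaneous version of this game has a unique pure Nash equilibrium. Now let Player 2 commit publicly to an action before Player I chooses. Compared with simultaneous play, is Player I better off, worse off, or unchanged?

better off

Work backward from Player I's decision.
- c1: BR = D, leader payoff 8.
- c2: BR = C, leader payoff -3.
- c3: BR = C, leader payoff 2.
Player 2's induced payoffs are 8, -3, 2, so Player 2 commits to c1. Subgame-perfect outcome: (D, c1) with payoffs (9, 8).
For the simultaneous game, intersect best replies.
Player I's best replies: c1→D; c2→C; c3→C.
Player 2's best replies: A→c3; B→c3; C→c3; D→c3.
The unique mutual best reply is (C, c3), giving (8, 2).
Player I earns 9 sequentially versus 8 at the Nash outcome: better off.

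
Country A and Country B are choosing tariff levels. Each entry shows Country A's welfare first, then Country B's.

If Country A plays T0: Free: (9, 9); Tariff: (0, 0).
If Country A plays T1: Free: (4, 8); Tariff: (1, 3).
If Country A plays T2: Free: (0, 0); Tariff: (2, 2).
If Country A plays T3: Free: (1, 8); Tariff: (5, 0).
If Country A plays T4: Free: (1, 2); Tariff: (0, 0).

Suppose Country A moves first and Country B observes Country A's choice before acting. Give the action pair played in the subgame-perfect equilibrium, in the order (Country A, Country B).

(T0, Free)

Work backward from Country B's decision.
- T0: Country B compares 9, 0 and picks Free; Country A would get 9.
- T1: Country B compares 8, 3 and picks Free; Country A would get 4.
- T2: Country B compares 0, 2 and picks Tariff; Country A would get 2.
- T3: Country B compares 8, 0 and picks Free; Country A would get 1.
- T4: Country B compares 2, 0 and picks Free; Country A would get 1.
Maximizing over 9, 4, 2, 1, 1, Country A chooses T0. Subgame-perfect outcome: (T0, Free) with payoffs (9, 9).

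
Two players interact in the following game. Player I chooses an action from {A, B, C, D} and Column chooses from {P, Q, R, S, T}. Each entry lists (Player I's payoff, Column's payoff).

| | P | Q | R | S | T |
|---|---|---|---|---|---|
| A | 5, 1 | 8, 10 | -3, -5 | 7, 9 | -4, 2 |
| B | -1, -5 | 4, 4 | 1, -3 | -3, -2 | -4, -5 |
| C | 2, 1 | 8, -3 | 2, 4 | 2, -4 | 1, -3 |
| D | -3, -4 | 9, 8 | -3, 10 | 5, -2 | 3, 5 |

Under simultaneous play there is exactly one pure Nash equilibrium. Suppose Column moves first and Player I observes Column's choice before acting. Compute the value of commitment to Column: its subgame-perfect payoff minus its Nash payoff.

Player I best-responds to each possible Column move:
- P → Player I plays A (best of 5, -1, 2, -3); Column gets 1.
- Q → Player I plays D (best of 8, 4, 8, 9); Column gets 8.
- R → Player I plays C (best of -3, 1, 2, -3); Column gets 4.
- S → Player I plays A (best of 7, -3, 2, 5); Column gets 9.
- T → Player I plays D (best of -4, -4, 1, 3); Column gets 5.
Among 1, 8, 4, 9, 5, the best is 9 at S. Subgame-perfect outcome: (A, S) with payoffs (7, 9).
Under simultaneous play:
Player I's best replies: P→A; Q→D; R→C; S→A; T→D.
Column's best replies: A→Q; B→Q; C→R; D→R.
Only (C, R) has each player best-responding; Nash payoffs (2, 4).
Column's commitment gain: 9 − 4 = 5.

5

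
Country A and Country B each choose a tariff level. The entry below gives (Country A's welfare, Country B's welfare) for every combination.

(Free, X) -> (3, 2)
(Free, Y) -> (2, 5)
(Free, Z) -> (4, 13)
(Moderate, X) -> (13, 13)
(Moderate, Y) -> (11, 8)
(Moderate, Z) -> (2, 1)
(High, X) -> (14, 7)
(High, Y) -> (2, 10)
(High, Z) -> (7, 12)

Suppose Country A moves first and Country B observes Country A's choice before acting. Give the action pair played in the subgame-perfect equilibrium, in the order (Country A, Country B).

Country B best-responds to each possible Country A move:
- Free → Country B plays Z (best of 2, 5, 13); Country A gets 4.
- Moderate → Country B plays X (best of 13, 8, 1); Country A gets 13.
- High → Country B plays Z (best of 7, 10, 12); Country A gets 7.
Maximizing over 4, 13, 7, Country A chooses Moderate. Subgame-perfect outcome: (Moderate, X) with payoffs (13, 13).

(Moderate, X)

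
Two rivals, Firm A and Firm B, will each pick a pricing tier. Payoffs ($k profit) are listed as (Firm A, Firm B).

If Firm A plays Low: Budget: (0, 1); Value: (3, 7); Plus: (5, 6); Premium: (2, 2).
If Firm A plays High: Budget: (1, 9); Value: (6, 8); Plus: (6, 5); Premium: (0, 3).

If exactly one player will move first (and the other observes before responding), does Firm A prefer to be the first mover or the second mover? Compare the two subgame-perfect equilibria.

If Firm A leads: Firm B's best replies are Low→Value, High→Budget; Firm A's induced payoffs 3, 1; outcome (Low, Value), payoffs (3, 7).
If Firm B leads: Firm A's best replies are Budget→High, Value→High, Plus→High, Premium→Low; Firm B's induced payoffs 9, 8, 5, 2; outcome (High, Budget), payoffs (1, 9).
Firm A gets 3 moving first and 1 moving second, so Firm A prefers to move first.

first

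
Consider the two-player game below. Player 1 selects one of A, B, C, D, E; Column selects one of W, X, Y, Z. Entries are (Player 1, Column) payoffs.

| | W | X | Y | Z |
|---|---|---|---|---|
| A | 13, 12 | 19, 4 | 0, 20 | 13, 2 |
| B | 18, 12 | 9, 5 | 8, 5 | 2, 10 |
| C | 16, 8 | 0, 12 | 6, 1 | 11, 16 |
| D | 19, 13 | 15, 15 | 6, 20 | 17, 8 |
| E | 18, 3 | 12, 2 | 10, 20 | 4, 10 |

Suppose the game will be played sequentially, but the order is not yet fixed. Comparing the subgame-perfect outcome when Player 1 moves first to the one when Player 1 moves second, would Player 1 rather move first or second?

first

If Player 1 leads: Column's best replies are A→Y, B→W, C→Z, D→Y, E→Y; Player 1's induced payoffs 0, 18, 11, 6, 10; outcome (B, W), payoffs (18, 12).
If Column leads: Player 1's best replies are W→D, X→A, Y→E, Z→D; Column's induced payoffs 13, 4, 20, 8; outcome (E, Y), payoffs (10, 20).
Player 1 gets 18 moving first and 10 moving second, so Player 1 prefers to move first.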